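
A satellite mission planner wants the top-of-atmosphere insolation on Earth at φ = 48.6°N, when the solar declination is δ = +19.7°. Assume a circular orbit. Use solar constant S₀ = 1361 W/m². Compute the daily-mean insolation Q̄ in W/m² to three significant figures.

cos H₀ = −tan(+48.6°) tan(+19.700°) = -0.4061, H₀ = 1.9890 rad.
Bracket: H₀ sin φ sin δ + cos φ cos δ sin H₀ = 1.9890×0.75011×0.33710 + 0.66131×0.94147×0.91382 = 0.502943 + 0.568948 = 1.071891.
Q̄ = (S₀/π) × [bracket] = (1361/π) × 1.071891 = 464.4 W/m².

Q̄ ≈ 464 W/m²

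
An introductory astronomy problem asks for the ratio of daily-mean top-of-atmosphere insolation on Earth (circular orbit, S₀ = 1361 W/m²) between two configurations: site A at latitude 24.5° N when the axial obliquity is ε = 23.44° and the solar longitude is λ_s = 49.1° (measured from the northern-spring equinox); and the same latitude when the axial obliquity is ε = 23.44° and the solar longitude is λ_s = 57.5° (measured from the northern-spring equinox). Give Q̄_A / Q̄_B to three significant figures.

— Configuration A (φ=+24.5°):
Solar declination: sin δ = sin ε · sin λ_s = sin 23.44° × sin 49.1° = 0.30067, so δ = +17.498°.
cos H₀ = −tan(+24.5°) tan(+17.498°) = -0.1437, H₀ = 1.7150 rad.
Bracket: H₀ sin φ sin δ + cos φ cos δ sin H₀ = 1.7150×0.41469×0.30067 + 0.90996×0.95373×0.98963 = 0.213835 + 0.858856 = 1.072691.
Q̄ = (S₀/π) × [bracket] = (1361/π) × 1.072691 = 464.71 W/m².
— Configuration B (φ=+24.5°):
Solar declination: sin δ = sin ε · sin λ_s = sin 23.44° × sin 57.5° = 0.33549, so δ = +19.602°.
cos H₀ = −tan(+24.5°) tan(+19.602°) = -0.1623, H₀ = 1.7338 rad.
Bracket: H₀ sin φ sin δ + cos φ cos δ sin H₀ = 1.7338×0.41469×0.33549 + 0.90996×0.94204×0.98674 = 0.241214 + 0.845852 = 1.087066.
Q̄ = (S₀/π) × [bracket] = (1361/π) × 1.087066 = 470.94 W/m².
Ratio Q̄_A / Q̄_B = 464.71 / 470.94 = 0.9868.

Q̄_A / Q̄_B ≈ 0.987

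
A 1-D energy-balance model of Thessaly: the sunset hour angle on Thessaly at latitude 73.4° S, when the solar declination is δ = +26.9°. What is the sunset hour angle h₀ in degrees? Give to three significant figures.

h₀ = 0.00°

cos h₀ = −tan ϕ · tan δ = 1.7018 ≥ 1, so the host star never rises (polar night) and h₀ = 0.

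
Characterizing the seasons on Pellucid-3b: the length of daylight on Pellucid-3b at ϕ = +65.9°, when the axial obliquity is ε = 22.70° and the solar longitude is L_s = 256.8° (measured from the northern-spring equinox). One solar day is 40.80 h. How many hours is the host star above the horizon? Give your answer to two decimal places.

Solar declination: sin δ = sin ε · sin L_s = sin 22.70° × sin 256.8° = -0.37571, so δ = -22.068°.
cos h₀ = −tan ϕ · tan δ = −tan(+65.9°) × tan(-22.068°) = 0.9063, so h₀ = 0.4363 rad = 25.00°.
Daylight = 2h₀/(2π) × 40.80 h = (0.4363/π) × 40.80 = 5.67 h.

5.67 h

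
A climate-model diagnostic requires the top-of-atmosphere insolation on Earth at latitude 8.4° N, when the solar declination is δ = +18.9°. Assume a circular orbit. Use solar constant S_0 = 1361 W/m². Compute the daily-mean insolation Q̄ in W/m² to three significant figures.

Q̄ ≈ 438 W/m²

cos h₀ = −tan(+8.4°) tan(+18.900°) = -0.0506, h₀ = 1.6214 rad.
Bracket: h₀ sin ϕ sin δ + cos ϕ cos δ sin h₀ = 1.6214×0.14608×0.32392 + 0.98927×0.94609×0.99872 = 0.076722 + 0.934740 = 1.011462.
Q̄ = (S_0/π) × [bracket] = (1361/π) × 1.011462 = 438.2 W/m².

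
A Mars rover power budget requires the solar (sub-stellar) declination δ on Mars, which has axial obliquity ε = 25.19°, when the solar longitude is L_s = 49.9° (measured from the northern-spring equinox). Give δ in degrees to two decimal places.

δ = +19.00°

sin δ = sin ε · sin L_s = sin 25.19° × sin 49.9° = 0.325567.
δ = arcsin(0.325567) = +19.00°.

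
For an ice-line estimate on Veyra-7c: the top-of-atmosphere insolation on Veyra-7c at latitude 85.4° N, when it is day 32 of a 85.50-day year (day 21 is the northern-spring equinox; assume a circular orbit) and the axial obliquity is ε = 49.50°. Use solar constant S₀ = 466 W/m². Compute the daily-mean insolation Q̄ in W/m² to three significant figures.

Solar longitude: λ_s = 360° × (32 − 21)/85.50 = 46.316°.
sin δ = sin 49.50° × sin 46.316° = 0.54989, so δ = +33.360°.
cos H₀ = −tan(+85.4°) tan(+33.360°) = -8.1828 ≤ −1 ⇒ polar day, H₀ = π.
Bracket: H₀ sin φ sin δ + cos φ cos δ sin H₀ = 3.1416×0.99678×0.54989 + 0.08020×0.83523×0.00000 = 1.721972 + 0.000000 = 1.721972.
Q̄ = (S₀/π) × [bracket] = (466/π) × 1.721972 = 255.4 W/m².

Q̄ ≈ 255 W/m²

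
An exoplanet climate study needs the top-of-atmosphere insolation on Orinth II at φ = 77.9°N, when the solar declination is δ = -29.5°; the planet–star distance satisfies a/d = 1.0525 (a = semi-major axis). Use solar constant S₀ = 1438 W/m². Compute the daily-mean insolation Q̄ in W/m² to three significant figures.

cos H₀ = −tan(+77.9°) tan(-29.500°) = 2.6391 ≥ 1 ⇒ polar night, H₀ = 0 and Q̄ = 0.
Inverse-square distance factor (a/d)² = 1.0525² = 1.107756.

Q̄ ≈ 0.00 W/m²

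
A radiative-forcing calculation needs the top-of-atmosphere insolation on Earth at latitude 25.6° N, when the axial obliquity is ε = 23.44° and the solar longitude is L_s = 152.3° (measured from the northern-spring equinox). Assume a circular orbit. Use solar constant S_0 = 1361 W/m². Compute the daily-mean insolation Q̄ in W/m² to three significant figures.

Solar declination: sin δ = sin ε · sin L_s = sin 23.44° × sin 152.3° = 0.18491, so δ = +10.656°.
cos h₀ = −tan(+25.6°) tan(+10.656°) = -0.0901, h₀ = 1.6611 rad.
Bracket: h₀ sin ϕ sin δ + cos ϕ cos δ sin h₀ = 1.6611×0.43209×0.18491 + 0.90183×0.98276×0.99593 = 0.132718 + 0.882675 = 1.015393.
Q̄ = (S_0/π) × [bracket] = (1361/π) × 1.015393 = 439.9 W/m².

Q̄ ≈ 440 W/m²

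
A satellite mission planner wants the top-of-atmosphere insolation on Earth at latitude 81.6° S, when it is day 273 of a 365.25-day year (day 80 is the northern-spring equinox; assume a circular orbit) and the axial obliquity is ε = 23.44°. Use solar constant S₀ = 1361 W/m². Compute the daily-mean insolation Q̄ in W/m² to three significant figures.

Solar longitude: λ_s = 360° × (273 − 80)/365.25 = 190.226°.
sin δ = sin 23.44° × sin 190.226° = -0.07062, so δ = -4.050°.
cos H₀ = −tan(-81.6°) tan(-4.050°) = -0.4794, H₀ = 2.0708 rad.
Bracket: H₀ sin φ sin δ + cos φ cos δ sin H₀ = 2.0708×-0.98927×-0.07062 + 0.14608×0.99750×0.87758 = 0.144671 + 0.127876 = 0.272547.
Q̄ = (S₀/π) × [bracket] = (1361/π) × 0.272547 = 118.1 W/m².

Q̄ ≈ 118 W/m²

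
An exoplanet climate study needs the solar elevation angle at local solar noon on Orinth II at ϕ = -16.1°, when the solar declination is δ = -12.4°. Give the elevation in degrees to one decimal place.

At local noon the hour angle is zero, so the zenith angle equals |ϕ − δ| = |-16.1° − (-12.400°)| = 3.700°.
Elevation = 90° − 3.700° = 86.3°.

86.3°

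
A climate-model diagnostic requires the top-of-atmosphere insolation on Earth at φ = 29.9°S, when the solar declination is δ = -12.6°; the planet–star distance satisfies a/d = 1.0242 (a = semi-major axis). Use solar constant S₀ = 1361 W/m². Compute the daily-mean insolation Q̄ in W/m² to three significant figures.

Q̄ ≈ 465 W/m²

cos H₀ = −tan(-29.9°) tan(-12.600°) = -0.1285, H₀ = 1.6997 rad.
Bracket: H₀ sin φ sin δ + cos φ cos δ sin H₀ = 1.6997×-0.49849×-0.21814 + 0.86690×0.97592×0.99171 = 0.184826 + 0.839012 = 1.023838.
Inverse-square distance factor (a/d)² = 1.0242² = 1.048986.
Q̄ = (S₀/π) × 1.048986 × [bracket] = (1361/π) × 1.048986 × 1.023838 = 465.3 W/m².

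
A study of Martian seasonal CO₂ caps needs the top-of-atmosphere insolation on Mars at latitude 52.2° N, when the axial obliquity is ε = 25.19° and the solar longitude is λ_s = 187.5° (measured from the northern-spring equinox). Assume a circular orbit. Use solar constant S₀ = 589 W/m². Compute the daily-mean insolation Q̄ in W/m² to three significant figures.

Q̄ ≈ 102 W/m²

Solar declination: sin δ = sin ε · sin λ_s = sin 25.19° × sin 187.5° = -0.05555, so δ = -3.185°.
cos H₀ = −tan(+52.2°) tan(-3.185°) = 0.0717, H₀ = 1.4990 rad.
Bracket: H₀ sin φ sin δ + cos φ cos δ sin H₀ = 1.4990×0.79016×-0.05555 + 0.61291×0.99846×0.99742 = -0.065796 + 0.610387 = 0.544591.
Q̄ = (S₀/π) × [bracket] = (589/π) × 0.544591 = 102.1 W/m².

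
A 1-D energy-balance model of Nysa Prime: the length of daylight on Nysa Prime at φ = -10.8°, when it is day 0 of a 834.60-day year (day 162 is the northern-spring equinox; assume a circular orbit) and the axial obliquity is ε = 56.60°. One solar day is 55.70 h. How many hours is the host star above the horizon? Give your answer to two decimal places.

32.16 h

Solar longitude: λ_s = 360° × (0 − 162)/834.60 = -69.878°, i.e. -69.878° + 360° = 290.122°.
sin δ = sin 56.60° × sin 290.122° = -0.78389, so δ = -51.618°.
cos H₀ = −tan φ · tan δ = −tan(-10.8°) × tan(-51.618°) = -0.2408, so H₀ = 1.8140 rad = 103.94°.
Daylight = 2H₀/(2π) × 55.70 h = (1.8140/π) × 55.70 = 32.16 h.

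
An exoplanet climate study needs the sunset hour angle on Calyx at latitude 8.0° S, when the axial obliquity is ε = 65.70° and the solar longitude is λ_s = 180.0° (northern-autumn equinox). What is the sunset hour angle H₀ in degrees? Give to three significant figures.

H₀ = 90.0°

Solar declination: sin δ = sin ε · sin λ_s = sin 65.70° × sin 180.0° = 0.00000, so δ = +0.000°.
cos H₀ = −tan φ · tan δ = −tan(-8.0°) × tan(+0.000°) = 0.0000, so H₀ = 1.5708 rad = 90.00°.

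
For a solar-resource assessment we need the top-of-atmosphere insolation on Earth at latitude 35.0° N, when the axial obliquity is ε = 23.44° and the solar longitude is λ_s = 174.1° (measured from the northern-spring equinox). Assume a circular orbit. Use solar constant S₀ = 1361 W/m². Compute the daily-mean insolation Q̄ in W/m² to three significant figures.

Q̄ ≈ 371 W/m²

Solar declination: sin δ = sin ε · sin λ_s = sin 23.44° × sin 174.1° = 0.04089, so δ = +2.343°.
cos H₀ = −tan(+35.0°) tan(+2.343°) = -0.0287, H₀ = 1.5995 rad.
Bracket: H₀ sin φ sin δ + cos φ cos δ sin H₀ = 1.5995×0.57358×0.04089 + 0.81915×0.99916×0.99959 = 0.037514 + 0.818126 = 0.855640.
Q̄ = (S₀/π) × [bracket] = (1361/π) × 0.855640 = 370.7 W/m².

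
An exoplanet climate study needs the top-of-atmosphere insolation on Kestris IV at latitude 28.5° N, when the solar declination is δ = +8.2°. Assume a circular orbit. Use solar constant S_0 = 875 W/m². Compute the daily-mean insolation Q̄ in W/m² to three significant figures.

cos h₀ = −tan(+28.5°) tan(+8.200°) = -0.0782, h₀ = 1.6491 rad.
Bracket: h₀ sin ϕ sin δ + cos ϕ cos δ sin h₀ = 1.6491×0.47716×0.14263 + 0.87882×0.98978×0.99693 = 0.112233 + 0.867168 = 0.979401.
Q̄ = (S_0/π) × [bracket] = (875/π) × 0.979401 = 272.8 W/m².

Q̄ ≈ 273 W/m²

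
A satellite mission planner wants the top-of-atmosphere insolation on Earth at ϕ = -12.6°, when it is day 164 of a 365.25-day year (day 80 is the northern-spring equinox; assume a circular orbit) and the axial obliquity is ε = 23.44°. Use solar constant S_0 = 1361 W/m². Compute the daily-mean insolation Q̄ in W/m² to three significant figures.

Solar longitude: L_s = 360° × (164 − 80)/365.25 = 82.793°.
sin δ = sin 23.44° × sin 82.793° = 0.39465, so δ = +23.244°.
cos h₀ = −tan(-12.6°) tan(+23.244°) = 0.0960, h₀ = 1.4746 rad.
Bracket: h₀ sin ϕ sin δ + cos ϕ cos δ sin h₀ = 1.4746×-0.21814×0.39465 + 0.97592×0.91883×0.99538 = -0.126947 + 0.892562 = 0.765615.
Q̄ = (S_0/π) × [bracket] = (1361/π) × 0.765615 = 331.7 W/m².

Q̄ ≈ 332 W/m²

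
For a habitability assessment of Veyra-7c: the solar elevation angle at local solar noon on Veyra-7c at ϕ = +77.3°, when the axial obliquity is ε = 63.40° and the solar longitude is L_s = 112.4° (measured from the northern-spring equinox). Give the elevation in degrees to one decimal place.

Solar declination: sin δ = sin ε · sin L_s = sin 63.40° × sin 112.4° = 0.82669, so δ = +55.760°.
At local noon the hour angle is zero, so the zenith angle equals |ϕ − δ| = |+77.3° − (+55.760°)| = 21.540°.
Elevation = 90° − 21.540° = 68.5°.

68.5°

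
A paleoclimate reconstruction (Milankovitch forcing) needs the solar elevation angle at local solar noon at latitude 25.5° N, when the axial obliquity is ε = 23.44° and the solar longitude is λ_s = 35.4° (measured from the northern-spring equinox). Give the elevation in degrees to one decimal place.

77.8°

Solar declination: sin δ = sin ε · sin λ_s = sin 23.44° × sin 35.4° = 0.23043, so δ = +13.322°.
At local noon the hour angle is zero, so the zenith angle equals |φ − δ| = |+25.5° − (+13.322°)| = 12.178°.
Elevation = 90° − 12.178° = 77.8°.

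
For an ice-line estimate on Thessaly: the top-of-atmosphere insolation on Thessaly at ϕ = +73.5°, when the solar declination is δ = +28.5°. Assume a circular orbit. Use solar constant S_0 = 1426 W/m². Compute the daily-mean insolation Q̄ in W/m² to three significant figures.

cos h₀ = −tan(+73.5°) tan(+28.500°) = -1.8330 ≤ −1 ⇒ polar day, h₀ = π.
Bracket: h₀ sin ϕ sin δ + cos ϕ cos δ sin h₀ = 3.1416×0.95882×0.47716 + 0.28402×0.87882×0.00000 = 1.437315 + 0.000000 = 1.437315.
Q̄ = (S_0/π) × [bracket] = (1426/π) × 1.437315 = 652.4 W/m².

Q̄ ≈ 652 W/m²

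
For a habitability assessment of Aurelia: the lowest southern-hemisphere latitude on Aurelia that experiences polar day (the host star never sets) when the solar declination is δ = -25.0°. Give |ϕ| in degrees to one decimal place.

|ϕ| = 65.0°

Polar day requires cos h₀ = −tan ϕ tan δ ≤ −1, i.e. tan ϕ tan δ ≥ 1.
The boundary is |tan ϕ| · |tan δ| = 1, so |ϕ| = 90° − |δ| = 90° − 25.0° = 65.0° in the southern hemisphere.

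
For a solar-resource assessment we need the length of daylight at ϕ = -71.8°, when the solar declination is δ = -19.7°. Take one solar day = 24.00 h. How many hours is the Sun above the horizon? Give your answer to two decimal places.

Sunrise equation: cos h₀ = −tan ϕ · tan δ = -1.0890 ≤ −1, so the Sun never sets (polar day) and h₀ = π.
Daylight = 2h₀/(2π) × 24.00 h = (3.1416/π) × 24.00 = 24.00 h.

24.00 h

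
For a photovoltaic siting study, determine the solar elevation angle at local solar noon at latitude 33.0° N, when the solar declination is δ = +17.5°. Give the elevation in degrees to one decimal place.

At local noon the hour angle is zero, so the zenith angle equals |φ − δ| = |+33.0° − (+17.500°)| = 15.500°.
Elevation = 90° − 15.500° = 74.5°.

74.5°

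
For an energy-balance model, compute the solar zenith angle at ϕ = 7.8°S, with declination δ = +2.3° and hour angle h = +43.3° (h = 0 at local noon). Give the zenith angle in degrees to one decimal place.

cos θ_z = sin ϕ sin δ + cos ϕ cos δ cos h = -0.005447 + 0.720458 = 0.715011.
θ_z = arccos(0.715011) = 44.4°.

θ_z = 44.4°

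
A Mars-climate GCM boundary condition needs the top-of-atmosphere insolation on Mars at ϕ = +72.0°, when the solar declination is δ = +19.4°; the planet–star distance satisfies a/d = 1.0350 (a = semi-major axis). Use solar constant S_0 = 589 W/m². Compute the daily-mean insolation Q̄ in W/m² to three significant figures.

Q̄ ≈ 199 W/m²

cos h₀ = −tan(+72.0°) tan(+19.400°) = -1.0838 ≤ −1 ⇒ polar day, h₀ = π.
Bracket: h₀ sin ϕ sin δ + cos ϕ cos δ sin h₀ = 3.1416×0.95106×0.33216 + 0.30902×0.94322×0.00000 = 0.992444 + 0.000000 = 0.992444.
Inverse-square distance factor (a/d)² = 1.0350² = 1.071225.
Q̄ = (S_0/π) × 1.071225 × [bracket] = (589/π) × 1.071225 × 0.992444 = 199.3 W/m².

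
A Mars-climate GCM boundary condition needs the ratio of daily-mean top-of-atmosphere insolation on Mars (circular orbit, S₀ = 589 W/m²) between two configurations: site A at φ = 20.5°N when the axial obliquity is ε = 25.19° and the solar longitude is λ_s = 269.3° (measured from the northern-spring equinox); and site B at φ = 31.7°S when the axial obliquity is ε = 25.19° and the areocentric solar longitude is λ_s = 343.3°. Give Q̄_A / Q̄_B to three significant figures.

Q̄_A / Q̄_B ≈ 0.661

— Configuration A (φ=+20.5°):
Solar declination: sin δ = sin ε · sin λ_s = sin 25.19° × sin 269.3° = -0.42559, so δ = -25.188°.
cos H₀ = −tan(+20.5°) tan(-25.188°) = 0.1758, H₀ = 1.3940 rad.
Bracket: H₀ sin φ sin δ + cos φ cos δ sin H₀ = 1.3940×0.35021×-0.42559 + 0.93667×0.90492×0.98442 = -0.207770 + 0.834406 = 0.626636.
Q̄ = (S₀/π) × [bracket] = (589/π) × 0.626636 = 117.48 W/m².
— Configuration B (φ=-31.7°):
sin δ = sin 25.19° × sin 343.3° = -0.12231, so δ = -7.025°.
cos H₀ = −tan(-31.7°) tan(-7.025°) = -0.0761, H₀ = 1.6470 rad.
Bracket: H₀ sin φ sin δ + cos φ cos δ sin H₀ = 1.6470×-0.52547×-0.12231 + 0.85081×0.99249×0.99710 = 0.105853 + 0.841972 = 0.947825.
Q̄ = (S₀/π) × [bracket] = (589/π) × 0.947825 = 177.70 W/m².
Ratio Q̄_A / Q̄_B = 117.48 / 177.70 = 0.6611.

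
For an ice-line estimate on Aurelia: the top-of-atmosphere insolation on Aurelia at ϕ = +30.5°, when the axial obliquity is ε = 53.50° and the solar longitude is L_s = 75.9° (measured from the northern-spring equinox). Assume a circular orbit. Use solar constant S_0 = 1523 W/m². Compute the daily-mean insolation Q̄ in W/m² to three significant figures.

Solar declination: sin δ = sin ε · sin L_s = sin 53.50° × sin 75.9° = 0.77964, so δ = +51.227°.
cos h₀ = −tan(+30.5°) tan(+51.227°) = -0.7333, h₀ = 2.3940 rad.
Bracket: h₀ sin ϕ sin δ + cos ϕ cos δ sin h₀ = 2.3940×0.50754×0.77964 + 0.86163×0.62623×0.67986 = 0.947302 + 0.366838 = 1.314140.
Q̄ = (S_0/π) × [bracket] = (1523/π) × 1.314140 = 637.1 W/m².

Q̄ ≈ 637 W/m²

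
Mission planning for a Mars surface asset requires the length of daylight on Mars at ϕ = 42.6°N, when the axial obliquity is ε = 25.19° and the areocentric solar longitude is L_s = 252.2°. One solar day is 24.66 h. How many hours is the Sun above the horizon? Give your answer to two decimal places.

9.03 h

sin δ = sin 25.19° × sin 252.2° = -0.40525, so δ = -23.907°.
cos h₀ = −tan ϕ · tan δ = −tan(+42.6°) × tan(-23.907°) = 0.4076, so h₀ = 1.1510 rad = 65.94°.
Daylight = 2h₀/(2π) × 24.66 h = (1.1510/π) × 24.66 = 9.03 h.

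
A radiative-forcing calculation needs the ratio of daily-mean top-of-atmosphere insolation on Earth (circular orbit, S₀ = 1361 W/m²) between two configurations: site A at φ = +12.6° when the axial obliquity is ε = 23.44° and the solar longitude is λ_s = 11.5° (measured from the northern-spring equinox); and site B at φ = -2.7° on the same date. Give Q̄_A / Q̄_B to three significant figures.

— Configuration A (φ=+12.6°):
Solar declination: sin δ = sin ε · sin λ_s = sin 23.44° × sin 11.5° = 0.07931, so δ = +4.549°.
cos H₀ = −tan(+12.6°) tan(+4.549°) = -0.0178, H₀ = 1.5886 rad.
Bracket: H₀ sin φ sin δ + cos φ cos δ sin H₀ = 1.5886×0.21814×0.07931 + 0.97592×0.99685×0.99984 = 0.027484 + 0.972690 = 1.000174.
Q̄ = (S₀/π) × [bracket] = (1361/π) × 1.000174 = 433.30 W/m².
— Configuration B (φ=-2.7°):
cos H₀ = −tan(-2.7°) tan(+4.549°) = 0.0038, H₀ = 1.5670 rad.
Bracket: H₀ sin φ sin δ + cos φ cos δ sin H₀ = 1.5670×-0.04711×0.07931 + 0.99889×0.99685×0.99999 = -0.005855 + 0.995734 = 0.989879.
Q̄ = (S₀/π) × [bracket] = (1361/π) × 0.989879 = 428.84 W/m².
Ratio Q̄_A / Q̄_B = 433.30 / 428.84 = 1.010.

Q̄_A / Q̄_B ≈ 1.01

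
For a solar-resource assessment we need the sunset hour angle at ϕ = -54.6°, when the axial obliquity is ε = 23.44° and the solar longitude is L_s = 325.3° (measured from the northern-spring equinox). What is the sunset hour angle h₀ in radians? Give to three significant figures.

h₀ = 1.90 rad

Solar declination: sin δ = sin ε · sin L_s = sin 23.44° × sin 325.3° = -0.22645, so δ = -13.088°.
cos h₀ = −tan ϕ · tan δ = −tan(-54.6°) × tan(-13.088°) = -0.3271, so h₀ = 1.9041 rad = 109.10°.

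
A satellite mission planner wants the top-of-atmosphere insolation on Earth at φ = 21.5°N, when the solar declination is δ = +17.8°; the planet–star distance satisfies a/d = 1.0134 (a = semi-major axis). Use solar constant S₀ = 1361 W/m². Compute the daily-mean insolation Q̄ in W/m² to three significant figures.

cos H₀ = −tan(+21.5°) tan(+17.800°) = -0.1265, H₀ = 1.6976 rad.
Bracket: H₀ sin φ sin δ + cos φ cos δ sin H₀ = 1.6976×0.36650×0.30570 + 0.93042×0.95213×0.99197 = 0.190197 + 0.878767 = 1.068964.
Inverse-square distance factor (a/d)² = 1.0134² = 1.026980.
Q̄ = (S₀/π) × 1.026980 × [bracket] = (1361/π) × 1.026980 × 1.068964 = 475.6 W/m².

Q̄ ≈ 476 W/m²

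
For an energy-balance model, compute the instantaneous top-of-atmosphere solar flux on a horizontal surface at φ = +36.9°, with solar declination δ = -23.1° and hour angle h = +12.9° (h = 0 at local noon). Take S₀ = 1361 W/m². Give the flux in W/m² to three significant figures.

cos θ_z = sin φ sin δ + cos φ cos δ cos h = -0.235567 + 0.717002 = 0.481435.
Flux = S₀ · cos θ_z = 1361 × 0.481435 = 655.2 W/m².

655 W/m²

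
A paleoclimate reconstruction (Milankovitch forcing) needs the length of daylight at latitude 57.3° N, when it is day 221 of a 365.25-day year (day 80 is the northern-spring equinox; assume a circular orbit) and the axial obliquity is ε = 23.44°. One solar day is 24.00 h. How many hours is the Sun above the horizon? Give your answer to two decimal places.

15.32 h

Solar longitude: λ_s = 360° × (221 − 80)/365.25 = 138.973°.
sin δ = sin 23.44° × sin 138.973° = 0.26111, so δ = +15.136°.
cos H₀ = −tan φ · tan δ = −tan(+57.3°) × tan(+15.136°) = -0.4213, so H₀ = 2.0057 rad = 114.92°.
Daylight = 2H₀/(2π) × 24.00 h = (2.0057/π) × 24.00 = 15.32 h.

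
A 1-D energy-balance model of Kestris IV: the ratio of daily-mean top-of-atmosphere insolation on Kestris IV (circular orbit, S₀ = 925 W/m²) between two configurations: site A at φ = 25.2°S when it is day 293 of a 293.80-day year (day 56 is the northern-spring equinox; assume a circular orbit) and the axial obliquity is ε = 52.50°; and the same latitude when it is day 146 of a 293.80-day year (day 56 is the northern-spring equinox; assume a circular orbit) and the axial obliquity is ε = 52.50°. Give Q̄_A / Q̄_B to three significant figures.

— Configuration A (φ=-25.2°):
Solar longitude: λ_s = 360° × (293 − 56)/293.80 = 290.402°.
sin δ = sin 52.50° × sin 290.402° = -0.74359, so δ = -48.038°.
cos H₀ = −tan(-25.2°) tan(-48.038°) = -0.5233, H₀ = 2.1215 rad.
Bracket: H₀ sin φ sin δ + cos φ cos δ sin H₀ = 2.1215×-0.42578×-0.74359 + 0.90483×0.66864×0.85214 = 0.671679 + 0.515549 = 1.187228.
Q̄ = (S₀/π) × [bracket] = (925/π) × 1.187228 = 349.56 W/m².
— Configuration B (φ=-25.2°):
Solar longitude: λ_s = 360° × (146 − 56)/293.80 = 110.279°.
sin δ = sin 52.50° × sin 110.279° = 0.74418, so δ = +48.089°.
cos H₀ = −tan(-25.2°) tan(+48.089°) = 0.5242, H₀ = 1.0190 rad.
Bracket: H₀ sin φ sin δ + cos φ cos δ sin H₀ = 1.0190×-0.42578×0.74418 + 0.90483×0.66798×0.85157 = -0.322877 + 0.514696 = 0.191819.
Q̄ = (S₀/π) × [bracket] = (925/π) × 0.191819 = 56.479 W/m².
Ratio Q̄_A / Q̄_B = 349.56 / 56.479 = 6.189.

Q̄_A / Q̄_B ≈ 6.19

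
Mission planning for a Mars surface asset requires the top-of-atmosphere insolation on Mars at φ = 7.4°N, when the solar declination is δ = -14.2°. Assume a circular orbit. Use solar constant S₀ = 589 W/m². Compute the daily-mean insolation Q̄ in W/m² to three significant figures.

Q̄ ≈ 171 W/m²

cos H₀ = −tan(+7.4°) tan(-14.200°) = 0.0329, H₀ = 1.5379 rad.
Bracket: H₀ sin φ sin δ + cos φ cos δ sin H₀ = 1.5379×0.12880×-0.24531 + 0.99167×0.96945×0.99946 = -0.048591 + 0.960855 = 0.912264.
Q̄ = (S₀/π) × [bracket] = (589/π) × 0.912264 = 171.0 W/m².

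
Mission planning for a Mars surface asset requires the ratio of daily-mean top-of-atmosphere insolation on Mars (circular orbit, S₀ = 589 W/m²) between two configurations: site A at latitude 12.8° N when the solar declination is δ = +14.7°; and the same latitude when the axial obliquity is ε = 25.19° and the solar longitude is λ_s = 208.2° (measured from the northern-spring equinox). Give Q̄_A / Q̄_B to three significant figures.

— Configuration A (φ=+12.8°):
cos H₀ = −tan(+12.8°) tan(+14.700°) = -0.0596, H₀ = 1.6304 rad.
Bracket: H₀ sin φ sin δ + cos φ cos δ sin H₀ = 1.6304×0.22155×0.25376 + 0.97515×0.96727×0.99822 = 0.091662 + 0.941554 = 1.033216.
Q̄ = (S₀/π) × [bracket] = (589/π) × 1.033216 = 193.71 W/m².
— Configuration B (φ=+12.8°):
Solar declination: sin δ = sin ε · sin λ_s = sin 25.19° × sin 208.2° = -0.20113, so δ = -11.603°.
cos H₀ = −tan(+12.8°) tan(-11.603°) = 0.0466, H₀ = 1.5241 rad.
Bracket: H₀ sin φ sin δ + cos φ cos δ sin H₀ = 1.5241×0.22155×-0.20113 + 0.97515×0.97957×0.99891 = -0.067914 + 0.954186 = 0.886272.
Q̄ = (S₀/π) × [bracket] = (589/π) × 0.886272 = 166.16 W/m².
Ratio Q̄_A / Q̄_B = 193.71 / 166.16 = 1.166.

Q̄_A / Q̄_B ≈ 1.17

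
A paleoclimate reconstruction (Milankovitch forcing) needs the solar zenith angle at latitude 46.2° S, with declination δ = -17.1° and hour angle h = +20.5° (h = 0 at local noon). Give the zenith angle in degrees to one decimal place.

θ_z = 33.7°

cos θ_z = sin ϕ sin δ + cos ϕ cos δ cos h = 0.212227 + 0.619651 = 0.831878.
θ_z = arccos(0.831878) = 33.7°.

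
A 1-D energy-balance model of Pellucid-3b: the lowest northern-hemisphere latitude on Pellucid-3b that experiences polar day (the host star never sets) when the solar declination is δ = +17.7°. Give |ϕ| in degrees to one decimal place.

Polar day requires cos h₀ = −tan ϕ tan δ ≤ −1, i.e. tan ϕ tan δ ≥ 1.
The boundary is |tan ϕ| · |tan δ| = 1, so |ϕ| = 90° − |δ| = 90° − 17.7° = 72.3° in the northern hemisphere.

|ϕ| = 72.3°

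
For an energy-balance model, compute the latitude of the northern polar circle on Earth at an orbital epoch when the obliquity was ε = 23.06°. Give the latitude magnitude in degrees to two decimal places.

66.94°

The polar circle is the lowest latitude that experiences at least one full rotation of continuous daylight at the northern-summer solstice; it lies at |φ| = 90° − ε = 90° − 23.06° = 66.94°.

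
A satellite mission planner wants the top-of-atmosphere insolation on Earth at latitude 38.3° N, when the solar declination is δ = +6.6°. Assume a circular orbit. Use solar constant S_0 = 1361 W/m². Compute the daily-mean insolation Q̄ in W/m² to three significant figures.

Q̄ ≈ 388 W/m²

cos h₀ = −tan(+38.3°) tan(+6.600°) = -0.0914, h₀ = 1.6623 rad.
Bracket: h₀ sin ϕ sin δ + cos ϕ cos δ sin h₀ = 1.6623×0.61978×0.11494 + 0.78478×0.99337×0.99582 = 0.118418 + 0.776318 = 0.894736.
Q̄ = (S_0/π) × [bracket] = (1361/π) × 0.894736 = 387.6 W/m².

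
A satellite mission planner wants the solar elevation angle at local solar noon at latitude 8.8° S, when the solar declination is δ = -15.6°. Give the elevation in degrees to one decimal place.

At local noon the hour angle is zero, so the zenith angle equals |ϕ − δ| = |-8.8° − (-15.600°)| = 6.800°.
Elevation = 90° − 6.800° = 83.2°.

83.2°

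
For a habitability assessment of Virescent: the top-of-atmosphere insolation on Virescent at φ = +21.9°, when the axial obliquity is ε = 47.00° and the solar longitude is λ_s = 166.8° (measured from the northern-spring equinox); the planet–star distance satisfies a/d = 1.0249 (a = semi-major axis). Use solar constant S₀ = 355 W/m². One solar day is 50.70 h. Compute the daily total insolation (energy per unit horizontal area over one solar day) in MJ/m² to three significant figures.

Solar declination: sin δ = sin ε · sin λ_s = sin 47.00° × sin 166.8° = 0.16701, so δ = +9.614°.
cos H₀ = −tan(+21.9°) tan(+9.614°) = -0.0681, H₀ = 1.6389 rad.
Bracket: H₀ sin φ sin δ + cos φ cos δ sin H₀ = 1.6389×0.37299×0.16701 + 0.92784×0.98596×0.99768 = 0.102092 + 0.912691 = 1.014783.
Inverse-square distance factor (a/d)² = 1.0249² = 1.050420.
Q̄ = (S₀/π) × 1.050420 × [bracket] = (355/π) × 1.050420 × 1.014783 = 120.45 W/m².
Daily total = Q̄ × 50.70 h × 3600 s/h = 120.45 × 50.70 × 3600 / 10⁶ = 21.98 MJ/m².

22.0 MJ/m²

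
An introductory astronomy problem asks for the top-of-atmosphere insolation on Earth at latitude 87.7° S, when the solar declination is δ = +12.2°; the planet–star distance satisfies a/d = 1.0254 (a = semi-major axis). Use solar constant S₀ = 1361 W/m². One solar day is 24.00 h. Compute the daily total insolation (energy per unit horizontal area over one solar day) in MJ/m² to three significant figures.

cos H₀ = −tan(-87.7°) tan(+12.200°) = 5.3831 ≥ 1 ⇒ polar night, H₀ = 0 and Q̄ = 0.
Inverse-square distance factor (a/d)² = 1.0254² = 1.051445.
Daily total = Q̄ × 24.00 h × 3600 s/h = 0.00 MJ/m².

0.00 MJ/m²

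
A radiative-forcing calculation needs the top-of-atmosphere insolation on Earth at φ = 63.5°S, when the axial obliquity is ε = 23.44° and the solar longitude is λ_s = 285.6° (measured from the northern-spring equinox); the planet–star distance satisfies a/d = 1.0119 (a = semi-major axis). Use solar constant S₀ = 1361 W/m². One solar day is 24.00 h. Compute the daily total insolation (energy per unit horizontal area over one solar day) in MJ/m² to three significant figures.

42.3 MJ/m²

Solar declination: sin δ = sin ε · sin λ_s = sin 23.44° × sin 285.6° = -0.38313, so δ = -22.528°.
cos H₀ = −tan(-63.5°) tan(-22.528°) = -0.8319, H₀ = 2.5534 rad.
Bracket: H₀ sin φ sin δ + cos φ cos δ sin H₀ = 2.5534×-0.89493×-0.38313 + 0.44620×0.92369×0.55488 = 0.875496 + 0.228694 = 1.104190.
Inverse-square distance factor (a/d)² = 1.0119² = 1.023942.
Q̄ = (S₀/π) × 1.023942 × [bracket] = (1361/π) × 1.023942 × 1.104190 = 489.81 W/m².
Daily total = Q̄ × 24.00 h × 3600 s/h = 489.81 × 24.00 × 3600 / 10⁶ = 42.32 MJ/m².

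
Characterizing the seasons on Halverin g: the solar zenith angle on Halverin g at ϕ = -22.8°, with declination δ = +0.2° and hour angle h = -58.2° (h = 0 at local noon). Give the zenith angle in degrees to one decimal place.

cos θ_z = sin ϕ sin δ + cos ϕ cos δ cos h = -0.001353 + 0.485778 = 0.484425.
θ_z = arccos(0.484425) = 61.0°.

θ_z = 61.0°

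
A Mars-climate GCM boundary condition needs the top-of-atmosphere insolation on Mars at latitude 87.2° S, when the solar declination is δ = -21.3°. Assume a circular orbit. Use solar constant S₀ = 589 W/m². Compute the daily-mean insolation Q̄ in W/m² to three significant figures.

cos H₀ = −tan(-87.2°) tan(-21.300°) = -7.9718 ≤ −1 ⇒ polar day, H₀ = π.
Bracket: H₀ sin φ sin δ + cos φ cos δ sin H₀ = 3.1416×-0.99881×-0.36325 + 0.04885×0.93169×0.00000 = 1.139828 + 0.000000 = 1.139828.
Q̄ = (S₀/π) × [bracket] = (589/π) × 1.139828 = 213.7 W/m².

Q̄ ≈ 214 W/m²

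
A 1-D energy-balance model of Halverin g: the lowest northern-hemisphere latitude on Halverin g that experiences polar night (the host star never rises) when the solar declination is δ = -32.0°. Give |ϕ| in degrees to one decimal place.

|ϕ| = 58.0°

Polar night requires cos h₀ = −tan ϕ tan δ ≥ 1, i.e. tan ϕ tan δ ≤ −1.
The boundary is |tan ϕ| · |tan δ| = 1, so |ϕ| = 90° − |δ| = 90° − 32.0° = 58.0° in the northern hemisphere.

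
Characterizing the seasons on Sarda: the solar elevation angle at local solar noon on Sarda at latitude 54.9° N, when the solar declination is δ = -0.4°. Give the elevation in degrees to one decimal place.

34.7°

At local noon the hour angle is zero, so the zenith angle equals |φ − δ| = |+54.9° − (-0.400°)| = 55.300°.
Elevation = 90° − 55.300° = 34.7°.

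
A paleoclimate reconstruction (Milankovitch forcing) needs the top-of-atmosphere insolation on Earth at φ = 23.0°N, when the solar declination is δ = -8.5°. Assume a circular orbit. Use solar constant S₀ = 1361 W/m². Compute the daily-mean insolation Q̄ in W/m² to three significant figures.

Q̄ ≈ 356 W/m²

cos H₀ = −tan(+23.0°) tan(-8.500°) = 0.0634, H₀ = 1.5073 rad.
Bracket: H₀ sin φ sin δ + cos φ cos δ sin H₀ = 1.5073×0.39073×-0.14781 + 0.92050×0.98902×0.99799 = -0.087052 + 0.908563 = 0.821511.
Q̄ = (S₀/π) × [bracket] = (1361/π) × 0.821511 = 355.9 W/m².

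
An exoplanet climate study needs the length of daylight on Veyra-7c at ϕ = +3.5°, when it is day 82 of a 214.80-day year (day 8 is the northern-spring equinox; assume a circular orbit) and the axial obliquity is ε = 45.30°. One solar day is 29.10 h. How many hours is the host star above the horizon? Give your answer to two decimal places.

14.96 h

Solar longitude: L_s = 360° × (82 − 8)/214.80 = 124.022°.
sin δ = sin 45.30° × sin 124.022° = 0.58912, so δ = +36.095°.
cos h₀ = −tan ϕ · tan δ = −tan(+3.5°) × tan(+36.095°) = -0.0446, so h₀ = 1.6154 rad = 92.56°.
Daylight = 2h₀/(2π) × 29.10 h = (1.6154/π) × 29.10 = 14.96 h.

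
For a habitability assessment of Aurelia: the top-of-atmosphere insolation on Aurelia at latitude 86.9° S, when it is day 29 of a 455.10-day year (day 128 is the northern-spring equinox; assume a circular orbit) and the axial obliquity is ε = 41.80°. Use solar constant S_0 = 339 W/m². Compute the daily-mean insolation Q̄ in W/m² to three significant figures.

Solar longitude: L_s = 360° × (29 − 128)/455.10 = -78.312°, i.e. -78.312° + 360° = 281.688°.
sin δ = sin 41.80° × sin 281.688° = -0.65271, so δ = -40.746°.
cos h₀ = −tan(-86.9°) tan(-40.746°) = -15.9080 ≤ −1 ⇒ polar day, h₀ = π.
Bracket: h₀ sin ϕ sin δ + cos ϕ cos δ sin h₀ = 3.1416×-0.99854×-0.65271 + 0.05408×0.75761×0.00000 = 2.047560 + 0.000000 = 2.047560.
Q̄ = (S_0/π) × [bracket] = (339/π) × 2.047560 = 220.9 W/m².

Q̄ ≈ 221 W/m²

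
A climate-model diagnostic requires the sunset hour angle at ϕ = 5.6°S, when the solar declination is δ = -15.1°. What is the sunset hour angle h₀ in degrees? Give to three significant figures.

h₀ = 91.5°

cos h₀ = −tan ϕ · tan δ = −tan(-5.6°) × tan(-15.100°) = -0.0265, so h₀ = 1.5973 rad = 91.52°.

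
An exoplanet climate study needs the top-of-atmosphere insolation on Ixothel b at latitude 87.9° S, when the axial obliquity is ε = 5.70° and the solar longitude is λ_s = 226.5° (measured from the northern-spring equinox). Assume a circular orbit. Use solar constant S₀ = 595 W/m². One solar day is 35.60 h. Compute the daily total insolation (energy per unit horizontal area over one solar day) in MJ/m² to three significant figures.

5.49 MJ/m²

Solar declination: sin δ = sin ε · sin λ_s = sin 5.70° × sin 226.5° = -0.07204, so δ = -4.131°.
cos H₀ = −tan(-87.9°) tan(-4.131°) = -1.9699 ≤ −1 ⇒ polar day, H₀ = π.
Bracket: H₀ sin φ sin δ + cos φ cos δ sin H₀ = 3.1416×-0.99933×-0.07204 + 0.03664×0.99740×0.00000 = 0.226169 + 0.000000 = 0.226169.
Q̄ = (S₀/π) × [bracket] = (595/π) × 0.226169 = 42.835 W/m².
Daily total = Q̄ × 35.60 h × 3600 s/h = 42.835 × 35.60 × 3600 / 10⁶ = 5.490 MJ/m².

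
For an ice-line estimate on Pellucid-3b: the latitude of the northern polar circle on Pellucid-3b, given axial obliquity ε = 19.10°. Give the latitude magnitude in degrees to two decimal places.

The polar circle is the lowest latitude that experiences at least one full rotation of continuous daylight at the northern-summer solstice; it lies at |ϕ| = 90° − ε = 90° − 19.10° = 70.90°.

70.90°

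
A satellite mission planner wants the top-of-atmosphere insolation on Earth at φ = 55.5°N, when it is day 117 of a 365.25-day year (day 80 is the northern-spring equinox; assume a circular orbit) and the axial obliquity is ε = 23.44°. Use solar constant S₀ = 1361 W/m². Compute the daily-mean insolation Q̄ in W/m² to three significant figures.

Solar longitude: λ_s = 360° × (117 − 80)/365.25 = 36.468°.
sin δ = sin 23.44° × sin 36.468° = 0.23644, so δ = +13.676°.
cos H₀ = −tan(+55.5°) tan(+13.676°) = -0.3541, H₀ = 1.9327 rad.
Bracket: H₀ sin φ sin δ + cos φ cos δ sin H₀ = 1.9327×0.82413×0.23644 + 0.56641×0.97165×0.93522 = 0.376601 + 0.514700 = 0.891301.
Q̄ = (S₀/π) × [bracket] = (1361/π) × 0.891301 = 386.1 W/m².

Q̄ ≈ 386 W/m²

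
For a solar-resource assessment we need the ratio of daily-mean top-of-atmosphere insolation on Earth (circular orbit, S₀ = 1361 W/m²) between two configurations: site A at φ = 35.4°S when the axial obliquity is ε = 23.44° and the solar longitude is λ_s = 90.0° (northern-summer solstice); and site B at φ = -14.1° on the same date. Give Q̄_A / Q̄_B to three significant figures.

— Configuration A (φ=-35.4°):
Solar declination: sin δ = sin ε · sin λ_s = sin 23.44° × sin 90.0° = 0.39779, so δ = +23.440°.
cos H₀ = −tan(-35.4°) tan(+23.440°) = 0.3081, H₀ = 1.2576 rad.
Bracket: H₀ sin φ sin δ + cos φ cos δ sin H₀ = 1.2576×-0.57928×0.39779 + 0.81513×0.91748×0.95135 = -0.289791 + 0.711482 = 0.421691.
Q̄ = (S₀/π) × [bracket] = (1361/π) × 0.421691 = 182.68 W/m².
— Configuration B (φ=-14.1°):
cos H₀ = −tan(-14.1°) tan(+23.440°) = 0.1089, H₀ = 1.4617 rad.
Bracket: H₀ sin φ sin δ + cos φ cos δ sin H₀ = 1.4617×-0.24362×0.39779 + 0.96987×0.91748×0.99405 = -0.141653 + 0.884542 = 0.742889.
Q̄ = (S₀/π) × [bracket] = (1361/π) × 0.742889 = 321.83 W/m².
Ratio Q̄_A / Q̄_B = 182.68 / 321.83 = 0.5676.

Q̄_A / Q̄_B ≈ 0.568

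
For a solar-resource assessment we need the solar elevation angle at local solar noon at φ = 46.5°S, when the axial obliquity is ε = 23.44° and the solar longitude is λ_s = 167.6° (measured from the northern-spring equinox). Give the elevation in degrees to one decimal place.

Solar declination: sin δ = sin ε · sin λ_s = sin 23.44° × sin 167.6° = 0.08542, so δ = +4.900°.
At local noon the hour angle is zero, so the zenith angle equals |φ − δ| = |-46.5° − (+4.900°)| = 51.400°.
Elevation = 90° − 51.400° = 38.6°.

38.6°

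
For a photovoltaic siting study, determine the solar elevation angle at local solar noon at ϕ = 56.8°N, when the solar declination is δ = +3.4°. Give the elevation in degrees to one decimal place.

At local noon the hour angle is zero, so the zenith angle equals |ϕ − δ| = |+56.8° − (+3.400°)| = 53.400°.
Elevation = 90° − 53.400° = 36.6°.

36.6°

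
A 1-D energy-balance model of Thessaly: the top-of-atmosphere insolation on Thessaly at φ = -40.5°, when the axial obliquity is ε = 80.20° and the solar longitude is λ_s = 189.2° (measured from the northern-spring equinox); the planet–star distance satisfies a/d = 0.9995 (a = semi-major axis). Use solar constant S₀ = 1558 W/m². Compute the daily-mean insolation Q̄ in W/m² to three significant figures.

Solar declination: sin δ = sin ε · sin λ_s = sin 80.20° × sin 189.2° = -0.15755, so δ = -9.065°.
cos H₀ = −tan(-40.5°) tan(-9.065°) = -0.1363, H₀ = 1.7075 rad.
Bracket: H₀ sin φ sin δ + cos φ cos δ sin H₀ = 1.7075×-0.64945×-0.15755 + 0.76041×0.98751×0.99067 = 0.174713 + 0.743906 = 0.918619.
Inverse-square distance factor (a/d)² = 0.9995² = 0.999000.
Q̄ = (S₀/π) × 0.999000 × [bracket] = (1558/π) × 0.999000 × 0.918619 = 455.1 W/m².

Q̄ ≈ 455 W/m²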